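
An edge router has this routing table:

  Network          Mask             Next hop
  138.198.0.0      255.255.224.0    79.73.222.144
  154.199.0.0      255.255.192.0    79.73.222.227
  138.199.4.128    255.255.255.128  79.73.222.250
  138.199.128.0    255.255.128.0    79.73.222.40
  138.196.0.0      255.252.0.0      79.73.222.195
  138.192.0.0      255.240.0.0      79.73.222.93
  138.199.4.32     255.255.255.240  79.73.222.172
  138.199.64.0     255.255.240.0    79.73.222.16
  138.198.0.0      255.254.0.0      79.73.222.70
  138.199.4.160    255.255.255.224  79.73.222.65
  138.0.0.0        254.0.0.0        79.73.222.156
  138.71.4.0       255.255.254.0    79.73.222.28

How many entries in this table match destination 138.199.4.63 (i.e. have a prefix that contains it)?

4

Prefixes containing 138.199.4.63:
  138.0.0.0/7 (138.0.0.0 - 139.255.255.255)
  138.192.0.0/12 (138.192.0.0 - 138.207.255.255)
  138.196.0.0/14 (138.196.0.0 - 138.199.255.255)
  138.198.0.0/15 (138.198.0.0 - 138.199.255.255)
Total matching entries: 4.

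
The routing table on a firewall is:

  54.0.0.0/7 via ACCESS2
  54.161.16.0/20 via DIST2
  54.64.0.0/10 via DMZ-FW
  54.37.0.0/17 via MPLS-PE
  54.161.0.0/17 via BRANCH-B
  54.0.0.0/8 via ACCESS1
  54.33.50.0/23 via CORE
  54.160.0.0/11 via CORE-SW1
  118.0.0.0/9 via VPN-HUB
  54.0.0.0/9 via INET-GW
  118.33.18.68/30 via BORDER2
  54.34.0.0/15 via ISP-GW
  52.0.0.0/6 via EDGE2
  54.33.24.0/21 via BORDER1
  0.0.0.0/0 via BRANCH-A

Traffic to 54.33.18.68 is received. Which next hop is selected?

INET-GW

Routes whose prefix contains 54.33.18.68:
  0.0.0.0/0 (default, matches everything) -> BRANCH-A
  52.0.0.0/6 (52.0.0.0 - 55.255.255.255) -> EDGE2
  54.0.0.0/7 (54.0.0.0 - 55.255.255.255) -> ACCESS2
  54.0.0.0/8 (54.0.0.0 - 54.255.255.255) -> ACCESS1
  54.0.0.0/9 (54.0.0.0 - 54.127.255.255) -> INET-GW
More-specific entries that do NOT match:
  118.33.18.68/30 (118.33.18.68 - 118.33.18.71) does not contain 54.33.18.68
  54.33.50.0/23 (54.33.50.0 - 54.33.51.255) does not contain 54.33.18.68
  54.33.24.0/21 (54.33.24.0 - 54.33.31.255) does not contain 54.33.18.68
  54.161.16.0/20 (54.161.16.0 - 54.161.31.255) does not contain 54.33.18.68
  54.37.0.0/17 (54.37.0.0 - 54.37.127.255) does not contain 54.33.18.68
  54.161.0.0/17 (54.161.0.0 - 54.161.127.255) does not contain 54.33.18.68
  54.34.0.0/15 (54.34.0.0 - 54.35.255.255) does not contain 54.33.18.68
  54.160.0.0/11 (54.160.0.0 - 54.191.255.255) does not contain 54.33.18.68
  54.64.0.0/10 (54.64.0.0 - 54.127.255.255) does not contain 54.33.18.68
Longest matching prefix is /9 -> next hop INET-GW.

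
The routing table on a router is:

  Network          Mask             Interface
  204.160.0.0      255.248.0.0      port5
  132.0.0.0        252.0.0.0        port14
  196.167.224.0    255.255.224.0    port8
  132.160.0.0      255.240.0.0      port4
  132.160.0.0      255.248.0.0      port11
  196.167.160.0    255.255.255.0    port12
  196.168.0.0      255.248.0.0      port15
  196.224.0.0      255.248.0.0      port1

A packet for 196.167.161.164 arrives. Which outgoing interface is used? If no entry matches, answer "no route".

no route

No entry's prefix contains 196.167.161.164; there is no default route.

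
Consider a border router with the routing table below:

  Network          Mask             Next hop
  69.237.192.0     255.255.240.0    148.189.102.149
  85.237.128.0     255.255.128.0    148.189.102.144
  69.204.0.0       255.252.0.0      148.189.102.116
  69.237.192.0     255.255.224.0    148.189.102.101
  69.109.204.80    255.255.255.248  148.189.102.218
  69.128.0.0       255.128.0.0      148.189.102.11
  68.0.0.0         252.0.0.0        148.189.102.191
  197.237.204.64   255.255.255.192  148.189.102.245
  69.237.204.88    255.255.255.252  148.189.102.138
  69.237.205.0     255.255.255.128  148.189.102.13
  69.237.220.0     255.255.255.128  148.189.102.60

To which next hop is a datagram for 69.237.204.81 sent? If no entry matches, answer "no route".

148.189.102.149

Routes whose prefix contains 69.237.204.81:
  68.0.0.0/6 (68.0.0.0 - 71.255.255.255) -> 148.189.102.191
  69.128.0.0/9 (69.128.0.0 - 69.255.255.255) -> 148.189.102.11
  69.237.192.0/19 (69.237.192.0 - 69.237.223.255) -> 148.189.102.101
  69.237.192.0/20 (69.237.192.0 - 69.237.207.255) -> 148.189.102.149
More-specific entries that do NOT match:
  69.237.204.88/30 (69.237.204.88 - 69.237.204.91) does not contain 69.237.204.81
  69.109.204.80/29 (69.109.204.80 - 69.109.204.87) does not contain 69.237.204.81
  197.237.204.64/26 (197.237.204.64 - 197.237.204.127) does not contain 69.237.204.81
  69.237.205.0/25 (69.237.205.0 - 69.237.205.127) does not contain 69.237.204.81
  69.237.220.0/25 (69.237.220.0 - 69.237.220.127) does not contain 69.237.204.81
Longest matching prefix is /20 -> next hop 148.189.102.149.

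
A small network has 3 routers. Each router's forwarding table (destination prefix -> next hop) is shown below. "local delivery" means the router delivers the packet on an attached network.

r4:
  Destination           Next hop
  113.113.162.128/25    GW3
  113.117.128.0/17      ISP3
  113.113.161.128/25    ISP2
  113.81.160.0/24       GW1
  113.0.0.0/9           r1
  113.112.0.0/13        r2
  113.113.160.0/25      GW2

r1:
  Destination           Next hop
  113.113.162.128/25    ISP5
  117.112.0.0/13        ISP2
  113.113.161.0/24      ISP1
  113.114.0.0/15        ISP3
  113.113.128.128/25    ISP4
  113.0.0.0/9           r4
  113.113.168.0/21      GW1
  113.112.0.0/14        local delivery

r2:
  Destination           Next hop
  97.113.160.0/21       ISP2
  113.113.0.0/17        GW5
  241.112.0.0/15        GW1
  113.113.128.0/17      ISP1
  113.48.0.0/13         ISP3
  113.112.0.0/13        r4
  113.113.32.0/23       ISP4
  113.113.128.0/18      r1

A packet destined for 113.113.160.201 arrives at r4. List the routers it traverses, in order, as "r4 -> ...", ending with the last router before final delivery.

r4 -> r2 -> r1

At r4: longest match for 113.113.160.201 is 113.112.0.0/13 -> r2
At r2: longest match for 113.113.160.201 is 113.113.128.0/18 -> r1
At r1: longest match for 113.113.160.201 is 113.112.0.0/14 -> local delivery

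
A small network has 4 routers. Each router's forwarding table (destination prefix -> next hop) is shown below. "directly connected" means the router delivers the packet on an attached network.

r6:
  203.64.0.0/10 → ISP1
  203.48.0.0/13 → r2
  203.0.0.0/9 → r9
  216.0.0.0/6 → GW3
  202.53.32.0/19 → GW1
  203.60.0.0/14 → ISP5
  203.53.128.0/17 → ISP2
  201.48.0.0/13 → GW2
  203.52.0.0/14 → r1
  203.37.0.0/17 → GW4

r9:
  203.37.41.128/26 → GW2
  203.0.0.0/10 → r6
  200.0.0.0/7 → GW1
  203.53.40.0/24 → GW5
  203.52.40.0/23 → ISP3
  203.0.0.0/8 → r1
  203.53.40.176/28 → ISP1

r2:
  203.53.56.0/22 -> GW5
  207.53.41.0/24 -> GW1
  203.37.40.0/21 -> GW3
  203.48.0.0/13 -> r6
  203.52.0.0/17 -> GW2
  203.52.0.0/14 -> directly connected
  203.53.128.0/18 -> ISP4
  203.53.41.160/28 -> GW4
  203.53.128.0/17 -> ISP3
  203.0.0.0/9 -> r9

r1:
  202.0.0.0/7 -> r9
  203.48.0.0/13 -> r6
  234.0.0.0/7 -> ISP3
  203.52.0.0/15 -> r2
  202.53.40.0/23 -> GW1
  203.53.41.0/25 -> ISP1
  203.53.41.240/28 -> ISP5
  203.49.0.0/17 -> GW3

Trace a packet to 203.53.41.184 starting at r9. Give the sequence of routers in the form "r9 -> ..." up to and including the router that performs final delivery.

r9 -> r6 -> r1 -> r2

At r9: longest match for 203.53.41.184 is 203.0.0.0/10 -> r6
At r6: longest match for 203.53.41.184 is 203.52.0.0/14 -> r1
At r1: longest match for 203.53.41.184 is 203.52.0.0/15 -> r2
At r2: longest match for 203.53.41.184 is 203.52.0.0/14 -> directly connected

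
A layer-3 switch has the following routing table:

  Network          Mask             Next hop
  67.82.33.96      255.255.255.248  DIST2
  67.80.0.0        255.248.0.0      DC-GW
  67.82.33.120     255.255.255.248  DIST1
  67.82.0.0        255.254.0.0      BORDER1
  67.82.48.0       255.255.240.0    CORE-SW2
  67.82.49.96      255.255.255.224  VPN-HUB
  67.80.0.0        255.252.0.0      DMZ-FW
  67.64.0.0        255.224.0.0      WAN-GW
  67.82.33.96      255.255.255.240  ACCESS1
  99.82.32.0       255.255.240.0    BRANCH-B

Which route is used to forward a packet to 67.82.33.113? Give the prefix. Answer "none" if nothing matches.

67.82.0.0/15

Entries matching 67.82.33.113:
  67.64.0.0/11 (67.64.0.0 - 67.95.255.255)
  67.80.0.0/13 (67.80.0.0 - 67.87.255.255)
  67.80.0.0/14 (67.80.0.0 - 67.83.255.255)
  67.82.0.0/15 (67.82.0.0 - 67.83.255.255)
Most specific is 67.82.0.0/15.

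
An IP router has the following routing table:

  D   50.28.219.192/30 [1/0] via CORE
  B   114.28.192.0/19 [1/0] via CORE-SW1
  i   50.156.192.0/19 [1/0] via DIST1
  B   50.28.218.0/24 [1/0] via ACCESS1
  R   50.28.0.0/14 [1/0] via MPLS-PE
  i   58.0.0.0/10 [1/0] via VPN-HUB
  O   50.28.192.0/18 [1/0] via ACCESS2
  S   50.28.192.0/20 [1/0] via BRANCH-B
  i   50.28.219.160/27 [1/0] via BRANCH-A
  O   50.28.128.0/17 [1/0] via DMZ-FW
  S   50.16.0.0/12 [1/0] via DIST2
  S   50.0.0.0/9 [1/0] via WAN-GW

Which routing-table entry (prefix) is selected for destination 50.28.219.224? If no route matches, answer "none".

50.28.192.0/18

Entries matching 50.28.219.224:
  50.0.0.0/9 (50.0.0.0 - 50.127.255.255)
  50.16.0.0/12 (50.16.0.0 - 50.31.255.255)
  50.28.0.0/14 (50.28.0.0 - 50.31.255.255)
  50.28.128.0/17 (50.28.128.0 - 50.28.255.255)
  50.28.192.0/18 (50.28.192.0 - 50.28.255.255)
Most specific is 50.28.192.0/18.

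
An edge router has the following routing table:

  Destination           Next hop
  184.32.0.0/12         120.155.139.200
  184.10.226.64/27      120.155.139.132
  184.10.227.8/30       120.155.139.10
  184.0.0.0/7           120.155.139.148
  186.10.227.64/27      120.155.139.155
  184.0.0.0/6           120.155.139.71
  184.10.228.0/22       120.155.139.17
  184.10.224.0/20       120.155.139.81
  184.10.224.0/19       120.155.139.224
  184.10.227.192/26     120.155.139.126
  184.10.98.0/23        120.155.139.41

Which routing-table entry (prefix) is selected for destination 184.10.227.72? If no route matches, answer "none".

Entries matching 184.10.227.72:
  184.0.0.0/6 (184.0.0.0 - 187.255.255.255)
  184.0.0.0/7 (184.0.0.0 - 185.255.255.255)
  184.10.224.0/19 (184.10.224.0 - 184.10.255.255)
  184.10.224.0/20 (184.10.224.0 - 184.10.239.255)
Most specific is 184.10.224.0/20.

184.10.224.0/20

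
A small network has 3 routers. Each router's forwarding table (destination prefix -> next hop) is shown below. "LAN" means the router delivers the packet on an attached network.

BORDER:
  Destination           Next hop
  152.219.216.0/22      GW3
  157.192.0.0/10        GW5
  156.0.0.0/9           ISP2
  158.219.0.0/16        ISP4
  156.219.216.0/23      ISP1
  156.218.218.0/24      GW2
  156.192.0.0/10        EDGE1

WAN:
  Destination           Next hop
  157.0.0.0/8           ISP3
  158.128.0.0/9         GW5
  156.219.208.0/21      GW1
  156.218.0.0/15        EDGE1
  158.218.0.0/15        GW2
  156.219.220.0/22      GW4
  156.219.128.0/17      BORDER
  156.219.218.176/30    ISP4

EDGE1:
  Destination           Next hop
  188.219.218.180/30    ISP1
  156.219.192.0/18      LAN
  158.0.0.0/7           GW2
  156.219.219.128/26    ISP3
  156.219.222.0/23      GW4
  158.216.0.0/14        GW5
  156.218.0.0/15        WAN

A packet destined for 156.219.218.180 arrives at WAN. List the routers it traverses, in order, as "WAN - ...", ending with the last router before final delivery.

WAN - BORDER - EDGE1

At WAN: longest match for 156.219.218.180 is 156.219.128.0/17 -> BORDER
At BORDER: longest match for 156.219.218.180 is 156.192.0.0/10 -> EDGE1
At EDGE1: longest match for 156.219.218.180 is 156.219.192.0/18 -> LAN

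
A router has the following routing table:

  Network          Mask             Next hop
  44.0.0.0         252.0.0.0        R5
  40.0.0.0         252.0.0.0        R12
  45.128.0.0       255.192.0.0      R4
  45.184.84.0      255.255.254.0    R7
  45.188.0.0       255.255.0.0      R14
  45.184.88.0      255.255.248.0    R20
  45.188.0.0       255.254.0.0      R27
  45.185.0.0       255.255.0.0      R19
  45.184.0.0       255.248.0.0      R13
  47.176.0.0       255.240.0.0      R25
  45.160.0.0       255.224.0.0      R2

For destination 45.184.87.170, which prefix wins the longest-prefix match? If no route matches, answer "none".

Entries matching 45.184.87.170:
  44.0.0.0/6 (44.0.0.0 - 47.255.255.255)
  45.128.0.0/10 (45.128.0.0 - 45.191.255.255)
  45.160.0.0/11 (45.160.0.0 - 45.191.255.255)
  45.184.0.0/13 (45.184.0.0 - 45.191.255.255)
Most specific is 45.184.0.0/13.

45.184.0.0/13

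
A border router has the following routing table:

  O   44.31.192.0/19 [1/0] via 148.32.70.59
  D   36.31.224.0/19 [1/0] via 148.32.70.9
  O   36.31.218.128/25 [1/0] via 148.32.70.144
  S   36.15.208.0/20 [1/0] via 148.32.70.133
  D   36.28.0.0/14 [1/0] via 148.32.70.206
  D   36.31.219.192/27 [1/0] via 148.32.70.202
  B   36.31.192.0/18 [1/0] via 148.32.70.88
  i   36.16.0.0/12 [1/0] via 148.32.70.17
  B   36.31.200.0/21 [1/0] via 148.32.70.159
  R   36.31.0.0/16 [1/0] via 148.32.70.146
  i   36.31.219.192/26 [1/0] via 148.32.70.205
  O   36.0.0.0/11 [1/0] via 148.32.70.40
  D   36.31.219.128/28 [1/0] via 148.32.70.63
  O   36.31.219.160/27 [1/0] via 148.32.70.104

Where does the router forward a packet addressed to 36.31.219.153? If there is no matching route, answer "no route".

148.32.70.88

Routes whose prefix contains 36.31.219.153:
  36.0.0.0/11 (36.0.0.0 - 36.31.255.255) -> 148.32.70.40
  36.16.0.0/12 (36.16.0.0 - 36.31.255.255) -> 148.32.70.17
  36.28.0.0/14 (36.28.0.0 - 36.31.255.255) -> 148.32.70.206
  36.31.0.0/16 (36.31.0.0 - 36.31.255.255) -> 148.32.70.146
  36.31.192.0/18 (36.31.192.0 - 36.31.255.255) -> 148.32.70.88
More-specific entries that do NOT match:
  36.31.219.128/28 (36.31.219.128 - 36.31.219.143) does not contain 36.31.219.153
  36.31.219.192/27 (36.31.219.192 - 36.31.219.223) does not contain 36.31.219.153
  36.31.219.160/27 (36.31.219.160 - 36.31.219.191) does not contain 36.31.219.153
  36.31.219.192/26 (36.31.219.192 - 36.31.219.255) does not contain 36.31.219.153
  36.31.218.128/25 (36.31.218.128 - 36.31.218.255) does not contain 36.31.219.153
  36.31.200.0/21 (36.31.200.0 - 36.31.207.255) does not contain 36.31.219.153
  36.15.208.0/20 (36.15.208.0 - 36.15.223.255) does not contain 36.31.219.153
  44.31.192.0/19 (44.31.192.0 - 44.31.223.255) does not contain 36.31.219.153
  36.31.224.0/19 (36.31.224.0 - 36.31.255.255) does not contain 36.31.219.153
Longest matching prefix is /18 -> next hop 148.32.70.88.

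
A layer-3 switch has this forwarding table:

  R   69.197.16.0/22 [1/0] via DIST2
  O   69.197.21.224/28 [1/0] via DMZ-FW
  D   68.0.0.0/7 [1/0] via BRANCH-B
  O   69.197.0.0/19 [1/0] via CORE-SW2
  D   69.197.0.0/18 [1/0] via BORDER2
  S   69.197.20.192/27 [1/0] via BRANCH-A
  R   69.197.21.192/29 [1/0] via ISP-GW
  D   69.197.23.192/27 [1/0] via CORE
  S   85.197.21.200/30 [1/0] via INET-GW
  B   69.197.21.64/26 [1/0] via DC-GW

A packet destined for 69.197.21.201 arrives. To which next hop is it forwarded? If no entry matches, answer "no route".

CORE-SW2

Routes whose prefix contains 69.197.21.201:
  68.0.0.0/7 (68.0.0.0 - 69.255.255.255) -> BRANCH-B
  69.197.0.0/18 (69.197.0.0 - 69.197.63.255) -> BORDER2
  69.197.0.0/19 (69.197.0.0 - 69.197.31.255) -> CORE-SW2
More-specific entries that do NOT match:
  85.197.21.200/30 (85.197.21.200 - 85.197.21.203) does not contain 69.197.21.201
  69.197.21.192/29 (69.197.21.192 - 69.197.21.199) does not contain 69.197.21.201
  69.197.21.224/28 (69.197.21.224 - 69.197.21.239) does not contain 69.197.21.201
  69.197.20.192/27 (69.197.20.192 - 69.197.20.223) does not contain 69.197.21.201
  69.197.23.192/27 (69.197.23.192 - 69.197.23.223) does not contain 69.197.21.201
  69.197.21.64/26 (69.197.21.64 - 69.197.21.127) does not contain 69.197.21.201
  69.197.16.0/22 (69.197.16.0 - 69.197.19.255) does not contain 69.197.21.201
Longest matching prefix is /19 -> next hop CORE-SW2.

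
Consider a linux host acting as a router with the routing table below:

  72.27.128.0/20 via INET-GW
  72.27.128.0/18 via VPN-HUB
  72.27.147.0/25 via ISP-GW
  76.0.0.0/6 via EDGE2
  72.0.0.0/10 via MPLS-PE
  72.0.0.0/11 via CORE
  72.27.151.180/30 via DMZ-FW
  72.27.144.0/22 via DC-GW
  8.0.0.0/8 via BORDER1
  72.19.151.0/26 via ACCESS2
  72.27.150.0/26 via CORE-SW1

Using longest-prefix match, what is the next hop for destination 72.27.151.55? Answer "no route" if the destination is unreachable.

Routes whose prefix contains 72.27.151.55:
  72.0.0.0/10 (72.0.0.0 - 72.63.255.255) -> MPLS-PE
  72.0.0.0/11 (72.0.0.0 - 72.31.255.255) -> CORE
  72.27.128.0/18 (72.27.128.0 - 72.27.191.255) -> VPN-HUB
More-specific entries that do NOT match:
  72.27.151.180/30 (72.27.151.180 - 72.27.151.183) does not contain 72.27.151.55
  72.19.151.0/26 (72.19.151.0 - 72.19.151.63) does not contain 72.27.151.55
  72.27.150.0/26 (72.27.150.0 - 72.27.150.63) does not contain 72.27.151.55
  72.27.147.0/25 (72.27.147.0 - 72.27.147.127) does not contain 72.27.151.55
  72.27.144.0/22 (72.27.144.0 - 72.27.147.255) does not contain 72.27.151.55
  72.27.128.0/20 (72.27.128.0 - 72.27.143.255) does not contain 72.27.151.55
Longest matching prefix is /18 -> next hop VPN-HUB.

VPN-HUB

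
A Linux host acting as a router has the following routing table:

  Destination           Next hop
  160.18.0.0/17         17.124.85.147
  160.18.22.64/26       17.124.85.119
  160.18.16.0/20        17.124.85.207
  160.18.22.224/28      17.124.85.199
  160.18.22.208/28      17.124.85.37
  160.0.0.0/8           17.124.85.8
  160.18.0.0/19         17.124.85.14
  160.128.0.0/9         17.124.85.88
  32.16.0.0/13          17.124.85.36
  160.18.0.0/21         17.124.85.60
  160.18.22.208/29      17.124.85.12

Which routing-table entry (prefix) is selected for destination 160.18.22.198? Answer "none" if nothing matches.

160.18.16.0/20

Entries matching 160.18.22.198:
  160.0.0.0/8 (160.0.0.0 - 160.255.255.255)
  160.18.0.0/17 (160.18.0.0 - 160.18.127.255)
  160.18.0.0/19 (160.18.0.0 - 160.18.31.255)
  160.18.16.0/20 (160.18.16.0 - 160.18.31.255)
Most specific is 160.18.16.0/20.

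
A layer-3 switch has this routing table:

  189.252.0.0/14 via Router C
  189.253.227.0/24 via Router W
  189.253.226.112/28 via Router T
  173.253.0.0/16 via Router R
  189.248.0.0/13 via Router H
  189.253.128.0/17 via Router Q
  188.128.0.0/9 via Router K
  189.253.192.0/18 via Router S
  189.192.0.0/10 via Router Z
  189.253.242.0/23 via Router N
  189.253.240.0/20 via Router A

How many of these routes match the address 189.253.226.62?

Prefixes containing 189.253.226.62:
  189.192.0.0/10 (189.192.0.0 - 189.255.255.255)
  189.248.0.0/13 (189.248.0.0 - 189.255.255.255)
  189.252.0.0/14 (189.252.0.0 - 189.255.255.255)
  189.253.128.0/17 (189.253.128.0 - 189.253.255.255)
  189.253.192.0/18 (189.253.192.0 - 189.253.255.255)
Total matching entries: 5.

5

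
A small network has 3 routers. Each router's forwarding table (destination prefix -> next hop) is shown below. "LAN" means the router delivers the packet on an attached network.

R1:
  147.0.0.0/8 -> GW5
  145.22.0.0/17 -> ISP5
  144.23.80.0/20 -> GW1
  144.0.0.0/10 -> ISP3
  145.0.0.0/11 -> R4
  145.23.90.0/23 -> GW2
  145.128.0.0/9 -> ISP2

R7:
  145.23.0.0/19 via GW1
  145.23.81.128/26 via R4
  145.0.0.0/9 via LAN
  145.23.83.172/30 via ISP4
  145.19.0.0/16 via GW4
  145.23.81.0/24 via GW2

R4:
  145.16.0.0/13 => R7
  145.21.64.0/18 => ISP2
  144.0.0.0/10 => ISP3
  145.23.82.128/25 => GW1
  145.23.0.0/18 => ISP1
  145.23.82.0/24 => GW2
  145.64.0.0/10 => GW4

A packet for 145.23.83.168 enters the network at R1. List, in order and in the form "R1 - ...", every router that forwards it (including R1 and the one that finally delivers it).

R1 - R4 - R7

At R1: longest match for 145.23.83.168 is 145.0.0.0/11 -> R4
At R4: longest match for 145.23.83.168 is 145.16.0.0/13 -> R7
At R7: longest match for 145.23.83.168 is 145.0.0.0/9 -> LAN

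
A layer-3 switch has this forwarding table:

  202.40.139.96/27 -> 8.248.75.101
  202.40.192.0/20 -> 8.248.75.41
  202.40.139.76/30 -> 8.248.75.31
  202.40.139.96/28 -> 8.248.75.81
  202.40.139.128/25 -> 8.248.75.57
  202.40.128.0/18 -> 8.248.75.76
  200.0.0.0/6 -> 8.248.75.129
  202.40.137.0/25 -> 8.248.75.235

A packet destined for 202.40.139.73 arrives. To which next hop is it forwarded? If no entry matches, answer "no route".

Routes whose prefix contains 202.40.139.73:
  200.0.0.0/6 (200.0.0.0 - 203.255.255.255) -> 8.248.75.129
  202.40.128.0/18 (202.40.128.0 - 202.40.191.255) -> 8.248.75.76
More-specific entries that do NOT match:
  202.40.139.76/30 (202.40.139.76 - 202.40.139.79) does not contain 202.40.139.73
  202.40.139.96/28 (202.40.139.96 - 202.40.139.111) does not contain 202.40.139.73
  202.40.139.96/27 (202.40.139.96 - 202.40.139.127) does not contain 202.40.139.73
  202.40.139.128/25 (202.40.139.128 - 202.40.139.255) does not contain 202.40.139.73
  202.40.137.0/25 (202.40.137.0 - 202.40.137.127) does not contain 202.40.139.73
  202.40.192.0/20 (202.40.192.0 - 202.40.207.255) does not contain 202.40.139.73
Longest matching prefix is /18 -> next hop 8.248.75.76.

8.248.75.76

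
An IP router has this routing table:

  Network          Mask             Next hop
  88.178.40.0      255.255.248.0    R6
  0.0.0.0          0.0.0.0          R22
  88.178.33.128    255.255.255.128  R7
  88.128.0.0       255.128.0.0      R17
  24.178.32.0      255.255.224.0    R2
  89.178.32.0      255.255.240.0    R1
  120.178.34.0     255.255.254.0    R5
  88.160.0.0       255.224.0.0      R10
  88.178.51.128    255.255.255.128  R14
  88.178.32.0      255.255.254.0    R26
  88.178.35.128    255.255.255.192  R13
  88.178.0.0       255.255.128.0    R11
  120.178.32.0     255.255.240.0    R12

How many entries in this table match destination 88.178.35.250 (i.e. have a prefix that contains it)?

4

Prefixes containing 88.178.35.250:
  0.0.0.0/0 (default, matches everything)
  88.128.0.0/9 (88.128.0.0 - 88.255.255.255)
  88.160.0.0/11 (88.160.0.0 - 88.191.255.255)
  88.178.0.0/17 (88.178.0.0 - 88.178.127.255)
Total matching entries: 4.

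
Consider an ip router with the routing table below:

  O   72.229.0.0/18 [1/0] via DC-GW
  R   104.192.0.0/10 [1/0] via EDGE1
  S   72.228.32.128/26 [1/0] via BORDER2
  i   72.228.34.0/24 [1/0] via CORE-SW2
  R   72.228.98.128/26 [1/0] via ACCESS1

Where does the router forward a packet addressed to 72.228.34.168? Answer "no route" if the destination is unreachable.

CORE-SW2

Routes whose prefix contains 72.228.34.168:
  72.228.34.0/24 (72.228.34.0 - 72.228.34.255) -> CORE-SW2
More-specific entries that do NOT match:
  72.228.32.128/26 (72.228.32.128 - 72.228.32.191) does not contain 72.228.34.168
  72.228.98.128/26 (72.228.98.128 - 72.228.98.191) does not contain 72.228.34.168
Longest matching prefix is /24 -> next hop CORE-SW2.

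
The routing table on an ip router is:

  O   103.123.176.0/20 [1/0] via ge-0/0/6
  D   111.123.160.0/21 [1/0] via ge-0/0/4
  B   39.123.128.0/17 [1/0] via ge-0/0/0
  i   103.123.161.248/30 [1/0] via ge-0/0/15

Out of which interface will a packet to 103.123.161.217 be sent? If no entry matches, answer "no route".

no route

No entry's prefix contains 103.123.161.217; there is no default route.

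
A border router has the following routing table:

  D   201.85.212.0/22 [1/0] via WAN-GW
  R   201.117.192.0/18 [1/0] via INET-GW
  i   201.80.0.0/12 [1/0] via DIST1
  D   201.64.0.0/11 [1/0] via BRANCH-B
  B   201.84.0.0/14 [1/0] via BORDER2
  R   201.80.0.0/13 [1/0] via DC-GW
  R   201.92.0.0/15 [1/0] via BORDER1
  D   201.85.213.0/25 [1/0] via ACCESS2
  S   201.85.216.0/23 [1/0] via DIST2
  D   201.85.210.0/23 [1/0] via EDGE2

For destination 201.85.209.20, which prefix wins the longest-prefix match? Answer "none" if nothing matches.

Entries matching 201.85.209.20:
  201.64.0.0/11 (201.64.0.0 - 201.95.255.255)
  201.80.0.0/12 (201.80.0.0 - 201.95.255.255)
  201.80.0.0/13 (201.80.0.0 - 201.87.255.255)
  201.84.0.0/14 (201.84.0.0 - 201.87.255.255)
Most specific is 201.84.0.0/14.

201.84.0.0/14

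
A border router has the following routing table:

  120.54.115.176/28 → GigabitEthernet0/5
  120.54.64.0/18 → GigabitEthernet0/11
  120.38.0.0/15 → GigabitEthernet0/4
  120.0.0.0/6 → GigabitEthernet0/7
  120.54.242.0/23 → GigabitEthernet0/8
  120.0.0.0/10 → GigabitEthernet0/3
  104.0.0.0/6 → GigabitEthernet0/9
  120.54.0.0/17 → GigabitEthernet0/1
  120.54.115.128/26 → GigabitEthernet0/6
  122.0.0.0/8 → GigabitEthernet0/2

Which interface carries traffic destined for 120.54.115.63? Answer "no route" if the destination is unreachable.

GigabitEthernet0/11

Routes whose prefix contains 120.54.115.63:
  120.0.0.0/6 (120.0.0.0 - 123.255.255.255) -> GigabitEthernet0/7
  120.0.0.0/10 (120.0.0.0 - 120.63.255.255) -> GigabitEthernet0/3
  120.54.0.0/17 (120.54.0.0 - 120.54.127.255) -> GigabitEthernet0/1
  120.54.64.0/18 (120.54.64.0 - 120.54.127.255) -> GigabitEthernet0/11
More-specific entries that do NOT match:
  120.54.115.176/28 (120.54.115.176 - 120.54.115.191) does not contain 120.54.115.63
  120.54.115.128/26 (120.54.115.128 - 120.54.115.191) does not contain 120.54.115.63
  120.54.242.0/23 (120.54.242.0 - 120.54.243.255) does not contain 120.54.115.63
Longest matching prefix is /18 -> interface GigabitEthernet0/11.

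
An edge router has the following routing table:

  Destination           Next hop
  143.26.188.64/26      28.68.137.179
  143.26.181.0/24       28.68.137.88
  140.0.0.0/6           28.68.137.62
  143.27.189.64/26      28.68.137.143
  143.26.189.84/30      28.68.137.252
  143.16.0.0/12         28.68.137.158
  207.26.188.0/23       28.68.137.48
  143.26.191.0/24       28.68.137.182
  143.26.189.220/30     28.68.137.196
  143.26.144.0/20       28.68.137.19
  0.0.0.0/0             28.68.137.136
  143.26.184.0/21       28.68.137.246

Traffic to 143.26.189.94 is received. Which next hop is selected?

Routes whose prefix contains 143.26.189.94:
  0.0.0.0/0 (default, matches everything) -> 28.68.137.136
  140.0.0.0/6 (140.0.0.0 - 143.255.255.255) -> 28.68.137.62
  143.16.0.0/12 (143.16.0.0 - 143.31.255.255) -> 28.68.137.158
  143.26.184.0/21 (143.26.184.0 - 143.26.191.255) -> 28.68.137.246
More-specific entries that do NOT match:
  143.26.189.84/30 (143.26.189.84 - 143.26.189.87) does not contain 143.26.189.94
  143.26.189.220/30 (143.26.189.220 - 143.26.189.223) does not contain 143.26.189.94
  143.26.188.64/26 (143.26.188.64 - 143.26.188.127) does not contain 143.26.189.94
  143.27.189.64/26 (143.27.189.64 - 143.27.189.127) does not contain 143.26.189.94
  143.26.181.0/24 (143.26.181.0 - 143.26.181.255) does not contain 143.26.189.94
  143.26.191.0/24 (143.26.191.0 - 143.26.191.255) does not contain 143.26.189.94
  207.26.188.0/23 (207.26.188.0 - 207.26.189.255) does not contain 143.26.189.94
Longest matching prefix is /21 -> next hop 28.68.137.246.

28.68.137.246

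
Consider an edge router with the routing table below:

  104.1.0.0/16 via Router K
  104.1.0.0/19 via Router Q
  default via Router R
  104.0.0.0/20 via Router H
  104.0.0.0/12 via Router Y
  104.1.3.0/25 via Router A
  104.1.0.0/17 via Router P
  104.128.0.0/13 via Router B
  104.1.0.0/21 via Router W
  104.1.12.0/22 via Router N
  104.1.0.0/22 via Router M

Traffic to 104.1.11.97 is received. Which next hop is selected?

Router Q

Routes whose prefix contains 104.1.11.97:
  0.0.0.0/0 (default, matches everything) -> Router R
  104.0.0.0/12 (104.0.0.0 - 104.15.255.255) -> Router Y
  104.1.0.0/16 (104.1.0.0 - 104.1.255.255) -> Router K
  104.1.0.0/17 (104.1.0.0 - 104.1.127.255) -> Router P
  104.1.0.0/19 (104.1.0.0 - 104.1.31.255) -> Router Q
More-specific entries that do NOT match:
  104.1.3.0/25 (104.1.3.0 - 104.1.3.127) does not contain 104.1.11.97
  104.1.12.0/22 (104.1.12.0 - 104.1.15.255) does not contain 104.1.11.97
  104.1.0.0/22 (104.1.0.0 - 104.1.3.255) does not contain 104.1.11.97
  104.1.0.0/21 (104.1.0.0 - 104.1.7.255) does not contain 104.1.11.97
  104.0.0.0/20 (104.0.0.0 - 104.0.15.255) does not contain 104.1.11.97
Longest matching prefix is /19 -> next hop Router Q.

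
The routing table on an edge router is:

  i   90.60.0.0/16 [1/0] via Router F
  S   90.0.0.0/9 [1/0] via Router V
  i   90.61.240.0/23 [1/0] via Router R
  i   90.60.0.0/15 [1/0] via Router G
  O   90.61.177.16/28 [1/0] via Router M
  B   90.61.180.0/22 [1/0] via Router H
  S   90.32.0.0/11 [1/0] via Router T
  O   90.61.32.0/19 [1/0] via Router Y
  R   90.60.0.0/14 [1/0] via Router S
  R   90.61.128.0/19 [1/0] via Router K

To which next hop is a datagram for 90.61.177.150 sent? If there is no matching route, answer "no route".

Routes whose prefix contains 90.61.177.150:
  90.0.0.0/9 (90.0.0.0 - 90.127.255.255) -> Router V
  90.32.0.0/11 (90.32.0.0 - 90.63.255.255) -> Router T
  90.60.0.0/14 (90.60.0.0 - 90.63.255.255) -> Router S
  90.60.0.0/15 (90.60.0.0 - 90.61.255.255) -> Router G
More-specific entries that do NOT match:
  90.61.177.16/28 (90.61.177.16 - 90.61.177.31) does not contain 90.61.177.150
  90.61.240.0/23 (90.61.240.0 - 90.61.241.255) does not contain 90.61.177.150
  90.61.180.0/22 (90.61.180.0 - 90.61.183.255) does not contain 90.61.177.150
  90.61.32.0/19 (90.61.32.0 - 90.61.63.255) does not contain 90.61.177.150
  90.61.128.0/19 (90.61.128.0 - 90.61.159.255) does not contain 90.61.177.150
  90.60.0.0/16 (90.60.0.0 - 90.60.255.255) does not contain 90.61.177.150
Longest matching prefix is /15 -> next hop Router G.

Router G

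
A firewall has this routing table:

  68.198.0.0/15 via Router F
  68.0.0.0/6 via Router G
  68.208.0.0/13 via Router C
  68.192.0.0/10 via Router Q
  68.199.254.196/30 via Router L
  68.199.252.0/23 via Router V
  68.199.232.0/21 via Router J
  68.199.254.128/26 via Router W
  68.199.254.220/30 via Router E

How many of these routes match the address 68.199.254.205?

3

Prefixes containing 68.199.254.205:
  68.0.0.0/6 (68.0.0.0 - 71.255.255.255)
  68.192.0.0/10 (68.192.0.0 - 68.255.255.255)
  68.198.0.0/15 (68.198.0.0 - 68.199.255.255)
Total matching entries: 3.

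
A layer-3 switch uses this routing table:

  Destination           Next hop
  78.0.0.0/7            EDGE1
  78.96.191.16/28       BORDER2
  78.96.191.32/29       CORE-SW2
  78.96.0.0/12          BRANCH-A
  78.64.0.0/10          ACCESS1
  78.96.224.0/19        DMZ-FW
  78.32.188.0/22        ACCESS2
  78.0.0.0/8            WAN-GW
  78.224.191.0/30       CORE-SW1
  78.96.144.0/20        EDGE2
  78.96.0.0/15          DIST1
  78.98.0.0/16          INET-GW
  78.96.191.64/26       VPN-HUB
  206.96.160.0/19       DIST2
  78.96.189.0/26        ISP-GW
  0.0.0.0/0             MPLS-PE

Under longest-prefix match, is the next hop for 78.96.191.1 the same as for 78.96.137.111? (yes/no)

yes

78.96.191.1: longest match 78.96.0.0/15 -> DIST1
78.96.137.111: longest match 78.96.0.0/15 -> DIST1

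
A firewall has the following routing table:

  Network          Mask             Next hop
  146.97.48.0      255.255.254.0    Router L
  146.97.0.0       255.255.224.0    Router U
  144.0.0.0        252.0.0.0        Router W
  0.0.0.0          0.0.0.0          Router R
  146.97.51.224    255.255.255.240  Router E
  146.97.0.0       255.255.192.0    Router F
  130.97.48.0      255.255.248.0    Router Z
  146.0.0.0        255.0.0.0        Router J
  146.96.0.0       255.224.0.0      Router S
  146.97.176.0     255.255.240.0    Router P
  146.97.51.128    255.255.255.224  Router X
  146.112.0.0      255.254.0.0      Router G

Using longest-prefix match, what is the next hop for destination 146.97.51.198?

Routes whose prefix contains 146.97.51.198:
  0.0.0.0/0 (default, matches everything) -> Router R
  144.0.0.0/6 (144.0.0.0 - 147.255.255.255) -> Router W
  146.0.0.0/8 (146.0.0.0 - 146.255.255.255) -> Router J
  146.96.0.0/11 (146.96.0.0 - 146.127.255.255) -> Router S
  146.97.0.0/18 (146.97.0.0 - 146.97.63.255) -> Router F
More-specific entries that do NOT match:
  146.97.51.224/28 (146.97.51.224 - 146.97.51.239) does not contain 146.97.51.198
  146.97.51.128/27 (146.97.51.128 - 146.97.51.159) does not contain 146.97.51.198
  146.97.48.0/23 (146.97.48.0 - 146.97.49.255) does not contain 146.97.51.198
  130.97.48.0/21 (130.97.48.0 - 130.97.55.255) does not contain 146.97.51.198
  146.97.176.0/20 (146.97.176.0 - 146.97.191.255) does not contain 146.97.51.198
  146.97.0.0/19 (146.97.0.0 - 146.97.31.255) does not contain 146.97.51.198
Longest matching prefix is /18 -> next hop Router F.

Router F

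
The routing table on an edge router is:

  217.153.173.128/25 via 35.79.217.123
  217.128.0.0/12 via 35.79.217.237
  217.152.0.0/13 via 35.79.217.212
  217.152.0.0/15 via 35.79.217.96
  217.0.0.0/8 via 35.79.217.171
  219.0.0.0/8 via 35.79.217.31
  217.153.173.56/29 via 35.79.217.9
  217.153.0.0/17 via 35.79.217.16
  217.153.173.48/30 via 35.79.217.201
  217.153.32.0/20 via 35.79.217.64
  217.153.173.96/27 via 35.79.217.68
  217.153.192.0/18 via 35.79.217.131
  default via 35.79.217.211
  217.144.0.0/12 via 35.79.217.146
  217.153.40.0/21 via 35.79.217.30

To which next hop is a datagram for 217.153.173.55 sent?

Routes whose prefix contains 217.153.173.55:
  0.0.0.0/0 (default, matches everything) -> 35.79.217.211
  217.0.0.0/8 (217.0.0.0 - 217.255.255.255) -> 35.79.217.171
  217.144.0.0/12 (217.144.0.0 - 217.159.255.255) -> 35.79.217.146
  217.152.0.0/13 (217.152.0.0 - 217.159.255.255) -> 35.79.217.212
  217.152.0.0/15 (217.152.0.0 - 217.153.255.255) -> 35.79.217.96
More-specific entries that do NOT match:
  217.153.173.48/30 (217.153.173.48 - 217.153.173.51) does not contain 217.153.173.55
  217.153.173.56/29 (217.153.173.56 - 217.153.173.63) does not contain 217.153.173.55
  217.153.173.96/27 (217.153.173.96 - 217.153.173.127) does not contain 217.153.173.55
  217.153.173.128/25 (217.153.173.128 - 217.153.173.255) does not contain 217.153.173.55
  217.153.40.0/21 (217.153.40.0 - 217.153.47.255) does not contain 217.153.173.55
  217.153.32.0/20 (217.153.32.0 - 217.153.47.255) does not contain 217.153.173.55
  217.153.192.0/18 (217.153.192.0 - 217.153.255.255) does not contain 217.153.173.55
  217.153.0.0/17 (217.153.0.0 - 217.153.127.255) does not contain 217.153.173.55
Longest matching prefix is /15 -> next hop 35.79.217.96.

35.79.217.96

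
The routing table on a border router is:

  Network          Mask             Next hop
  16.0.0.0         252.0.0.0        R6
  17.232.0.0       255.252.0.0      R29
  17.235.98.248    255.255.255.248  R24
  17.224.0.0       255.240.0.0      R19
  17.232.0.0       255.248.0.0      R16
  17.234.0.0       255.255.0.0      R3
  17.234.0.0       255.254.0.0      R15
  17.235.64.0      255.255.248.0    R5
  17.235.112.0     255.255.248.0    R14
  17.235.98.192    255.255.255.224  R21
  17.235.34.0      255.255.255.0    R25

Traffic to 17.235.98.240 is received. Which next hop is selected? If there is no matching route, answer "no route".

Routes whose prefix contains 17.235.98.240:
  16.0.0.0/6 (16.0.0.0 - 19.255.255.255) -> R6
  17.224.0.0/12 (17.224.0.0 - 17.239.255.255) -> R19
  17.232.0.0/13 (17.232.0.0 - 17.239.255.255) -> R16
  17.232.0.0/14 (17.232.0.0 - 17.235.255.255) -> R29
  17.234.0.0/15 (17.234.0.0 - 17.235.255.255) -> R15
More-specific entries that do NOT match:
  17.235.98.248/29 (17.235.98.248 - 17.235.98.255) does not contain 17.235.98.240
  17.235.98.192/27 (17.235.98.192 - 17.235.98.223) does not contain 17.235.98.240
  17.235.34.0/24 (17.235.34.0 - 17.235.34.255) does not contain 17.235.98.240
  17.235.64.0/21 (17.235.64.0 - 17.235.71.255) does not contain 17.235.98.240
  17.235.112.0/21 (17.235.112.0 - 17.235.119.255) does not contain 17.235.98.240
  17.234.0.0/16 (17.234.0.0 - 17.234.255.255) does not contain 17.235.98.240
Longest matching prefix is /15 -> next hop R15.

R15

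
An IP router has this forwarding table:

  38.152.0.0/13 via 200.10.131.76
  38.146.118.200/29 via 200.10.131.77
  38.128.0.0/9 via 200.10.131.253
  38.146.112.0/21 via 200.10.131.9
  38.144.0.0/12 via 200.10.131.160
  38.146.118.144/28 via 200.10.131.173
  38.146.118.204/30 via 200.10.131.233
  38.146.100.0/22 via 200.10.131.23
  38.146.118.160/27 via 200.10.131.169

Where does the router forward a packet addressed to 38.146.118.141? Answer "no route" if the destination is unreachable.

Routes whose prefix contains 38.146.118.141:
  38.128.0.0/9 (38.128.0.0 - 38.255.255.255) -> 200.10.131.253
  38.144.0.0/12 (38.144.0.0 - 38.159.255.255) -> 200.10.131.160
  38.146.112.0/21 (38.146.112.0 - 38.146.119.255) -> 200.10.131.9
More-specific entries that do NOT match:
  38.146.118.204/30 (38.146.118.204 - 38.146.118.207) does not contain 38.146.118.141
  38.146.118.200/29 (38.146.118.200 - 38.146.118.207) does not contain 38.146.118.141
  38.146.118.144/28 (38.146.118.144 - 38.146.118.159) does not contain 38.146.118.141
  38.146.118.160/27 (38.146.118.160 - 38.146.118.191) does not contain 38.146.118.141
  38.146.100.0/22 (38.146.100.0 - 38.146.103.255) does not contain 38.146.118.141
Longest matching prefix is /21 -> next hop 200.10.131.9.

200.10.131.9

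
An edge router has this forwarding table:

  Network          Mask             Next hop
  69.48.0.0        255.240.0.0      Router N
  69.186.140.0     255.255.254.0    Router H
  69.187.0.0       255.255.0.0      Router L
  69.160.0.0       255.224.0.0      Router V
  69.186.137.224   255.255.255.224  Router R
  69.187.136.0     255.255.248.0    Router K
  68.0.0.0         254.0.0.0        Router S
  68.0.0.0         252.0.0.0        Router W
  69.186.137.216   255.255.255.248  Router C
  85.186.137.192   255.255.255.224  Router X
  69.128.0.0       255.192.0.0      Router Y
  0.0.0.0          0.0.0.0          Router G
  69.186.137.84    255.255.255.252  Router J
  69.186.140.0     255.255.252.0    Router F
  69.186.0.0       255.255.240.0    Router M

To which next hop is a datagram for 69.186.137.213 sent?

Router V

Routes whose prefix contains 69.186.137.213:
  0.0.0.0/0 (default, matches everything) -> Router G
  68.0.0.0/6 (68.0.0.0 - 71.255.255.255) -> Router W
  68.0.0.0/7 (68.0.0.0 - 69.255.255.255) -> Router S
  69.128.0.0/10 (69.128.0.0 - 69.191.255.255) -> Router Y
  69.160.0.0/11 (69.160.0.0 - 69.191.255.255) -> Router V
More-specific entries that do NOT match:
  69.186.137.84/30 (69.186.137.84 - 69.186.137.87) does not contain 69.186.137.213
  69.186.137.216/29 (69.186.137.216 - 69.186.137.223) does not contain 69.186.137.213
  69.186.137.224/27 (69.186.137.224 - 69.186.137.255) does not contain 69.186.137.213
  85.186.137.192/27 (85.186.137.192 - 85.186.137.223) does not contain 69.186.137.213
  69.186.140.0/23 (69.186.140.0 - 69.186.141.255) does not contain 69.186.137.213
  69.186.140.0/22 (69.186.140.0 - 69.186.143.255) does not contain 69.186.137.213
  69.187.136.0/21 (69.187.136.0 - 69.187.143.255) does not contain 69.186.137.213
  69.186.0.0/20 (69.186.0.0 - 69.186.15.255) does not contain 69.186.137.213
  69.187.0.0/16 (69.187.0.0 - 69.187.255.255) does not contain 69.186.137.213
  69.48.0.0/12 (69.48.0.0 - 69.63.255.255) does not contain 69.186.137.213
Longest matching prefix is /11 -> next hop Router V.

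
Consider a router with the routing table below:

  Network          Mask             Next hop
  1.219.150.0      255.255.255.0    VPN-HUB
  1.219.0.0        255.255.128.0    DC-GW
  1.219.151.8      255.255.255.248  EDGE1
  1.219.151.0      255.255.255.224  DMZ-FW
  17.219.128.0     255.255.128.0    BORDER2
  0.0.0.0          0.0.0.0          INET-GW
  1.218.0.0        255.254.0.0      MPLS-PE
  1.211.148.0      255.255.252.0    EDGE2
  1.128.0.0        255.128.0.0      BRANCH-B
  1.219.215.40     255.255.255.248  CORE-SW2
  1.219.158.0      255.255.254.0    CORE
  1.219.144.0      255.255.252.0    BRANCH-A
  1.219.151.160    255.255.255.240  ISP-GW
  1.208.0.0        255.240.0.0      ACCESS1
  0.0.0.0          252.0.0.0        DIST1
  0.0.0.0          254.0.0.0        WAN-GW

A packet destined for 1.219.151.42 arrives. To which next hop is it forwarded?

Routes whose prefix contains 1.219.151.42:
  0.0.0.0/0 (default, matches everything) -> INET-GW
  0.0.0.0/6 (0.0.0.0 - 3.255.255.255) -> DIST1
  0.0.0.0/7 (0.0.0.0 - 1.255.255.255) -> WAN-GW
  1.128.0.0/9 (1.128.0.0 - 1.255.255.255) -> BRANCH-B
  1.208.0.0/12 (1.208.0.0 - 1.223.255.255) -> ACCESS1
  1.218.0.0/15 (1.218.0.0 - 1.219.255.255) -> MPLS-PE
More-specific entries that do NOT match:
  1.219.151.8/29 (1.219.151.8 - 1.219.151.15) does not contain 1.219.151.42
  1.219.215.40/29 (1.219.215.40 - 1.219.215.47) does not contain 1.219.151.42
  1.219.151.160/28 (1.219.151.160 - 1.219.151.175) does not contain 1.219.151.42
  1.219.151.0/27 (1.219.151.0 - 1.219.151.31) does not contain 1.219.151.42
  1.219.150.0/24 (1.219.150.0 - 1.219.150.255) does not contain 1.219.151.42
  1.219.158.0/23 (1.219.158.0 - 1.219.159.255) does not contain 1.219.151.42
  1.211.148.0/22 (1.211.148.0 - 1.211.151.255) does not contain 1.219.151.42
  1.219.144.0/22 (1.219.144.0 - 1.219.147.255) does not contain 1.219.151.42
  1.219.0.0/17 (1.219.0.0 - 1.219.127.255) does not contain 1.219.151.42
  17.219.128.0/17 (17.219.128.0 - 17.219.255.255) does not contain 1.219.151.42
Longest matching prefix is /15 -> next hop MPLS-PE.

MPLS-PE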